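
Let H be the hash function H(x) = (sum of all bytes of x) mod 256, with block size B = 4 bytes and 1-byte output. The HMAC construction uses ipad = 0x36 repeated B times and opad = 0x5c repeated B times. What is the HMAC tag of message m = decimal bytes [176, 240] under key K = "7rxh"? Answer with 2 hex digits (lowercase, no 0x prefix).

82

Key "7rxh" = 37 72 78 68 is exactly B = 4 bytes: K' = 37 72 78 68.
K' ⊕ ipad = 01 44 4e 5e.  K' ⊕ opad = 6b 2e 24 34.
Inner input = (K'⊕ipad) ∥ m = 01 44 4e 5e ∥ b0 f0.
Inner hash: sum = 1+68+78+94+176+240 = 657; mod 256 = 145 → 91.
Outer input = (K'⊕opad) ∥ inner = 6b 2e 24 34 ∥ 91.
Outer hash (tag): sum = 107+46+36+52+145 = 386; mod 256 = 130 → 82.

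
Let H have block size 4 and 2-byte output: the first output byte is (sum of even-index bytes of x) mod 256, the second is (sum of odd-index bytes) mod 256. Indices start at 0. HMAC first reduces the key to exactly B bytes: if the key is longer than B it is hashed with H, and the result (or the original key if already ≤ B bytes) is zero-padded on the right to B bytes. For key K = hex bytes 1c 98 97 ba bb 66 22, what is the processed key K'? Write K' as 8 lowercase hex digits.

90b80000

|K| = 7 > B = 4, so first hash the key.
H(K): even-index sum = 400 mod 256 = 144; odd-index sum = 440 mod 256 = 184 → 90 b8.
Zero-pad H(K) = 90 b8 to 4 bytes: K' = 90 b8 00 00.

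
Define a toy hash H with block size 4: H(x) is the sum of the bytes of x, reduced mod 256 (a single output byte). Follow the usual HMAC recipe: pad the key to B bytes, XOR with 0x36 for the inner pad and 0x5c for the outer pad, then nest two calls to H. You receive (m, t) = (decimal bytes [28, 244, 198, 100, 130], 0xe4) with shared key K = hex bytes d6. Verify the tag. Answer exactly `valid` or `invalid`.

Key hex bytes d6 is 1 byte ≤ B = 4; zero-pad to 4 bytes: K' = d6 00 00 00.
K' ⊕ ipad = e0 36 36 36; K' ⊕ opad = 8a 5c 5c 5c.
Inner hash: sum = 224+54+54+54+28+244+198+100+130 = 1086; mod 256 = 62 → 3e.
Outer hash (recomputed tag): sum = 138+92+92+92+62 = 476; mod 256 = 220 → dc.
Recomputed tag = dc; claimed = e4 → mismatch.

invalid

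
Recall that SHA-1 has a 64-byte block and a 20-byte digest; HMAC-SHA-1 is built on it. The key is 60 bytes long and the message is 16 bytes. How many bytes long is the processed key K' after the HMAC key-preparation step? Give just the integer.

64

Key is 60 ≤ 64 bytes, zero-padded: |K'| = 64.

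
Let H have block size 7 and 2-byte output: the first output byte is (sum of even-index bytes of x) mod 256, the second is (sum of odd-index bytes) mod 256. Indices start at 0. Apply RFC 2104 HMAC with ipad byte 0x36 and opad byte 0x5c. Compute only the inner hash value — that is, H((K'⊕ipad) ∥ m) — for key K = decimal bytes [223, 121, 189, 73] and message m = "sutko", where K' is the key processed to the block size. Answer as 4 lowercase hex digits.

Key decimal bytes [223, 121, 189, 73] = df 79 bd 49 is 4 bytes ≤ B = 7; zero-pad to 7 bytes: K' = df 79 bd 49 00 00 00.
K' ⊕ ipad = e9 4f 8b 7f 36 36 36.
Inner input = e9 4f 8b 7f 36 36 36 ∥ 73 75 74 6b 6f.
Inner hash: even-index sum = 704 mod 256 = 192; odd-index sum = 602 mod 256 = 90 → c0 5a.

c05a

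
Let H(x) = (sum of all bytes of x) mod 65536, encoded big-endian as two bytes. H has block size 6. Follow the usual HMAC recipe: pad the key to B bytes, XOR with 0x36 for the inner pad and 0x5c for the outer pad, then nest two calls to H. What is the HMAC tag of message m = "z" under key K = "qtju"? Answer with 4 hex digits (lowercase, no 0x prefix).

017c

Key "qtju" = 71 74 6a 75 is 4 bytes ≤ B = 6; zero-pad to 6 bytes: K' = 71 74 6a 75 00 00.
K' ⊕ ipad = 47 42 5c 43 36 36.  K' ⊕ opad = 2d 28 36 29 5c 5c.
Inner input = (K'⊕ipad) ∥ m = 47 42 5c 43 36 36 ∥ 7a.
Inner hash: sum = 71+66+92+67+54+54+122 = 526 → 02 0e.
Outer input = (K'⊕opad) ∥ inner = 2d 28 36 29 5c 5c ∥ 02 0e.
Outer hash (tag): sum = 45+40+54+41+92+92+2+14 = 380 → 01 7c.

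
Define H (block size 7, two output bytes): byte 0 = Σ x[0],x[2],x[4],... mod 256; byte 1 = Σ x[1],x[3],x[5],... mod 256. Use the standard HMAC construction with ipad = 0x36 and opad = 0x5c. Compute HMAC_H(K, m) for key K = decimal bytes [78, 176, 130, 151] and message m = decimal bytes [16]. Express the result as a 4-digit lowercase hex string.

Key decimal bytes [78, 176, 130, 151] = 4e b0 82 97 is 4 bytes ≤ B = 7; zero-pad to 7 bytes: K' = 4e b0 82 97 00 00 00.
K' ⊕ ipad = 78 86 b4 a1 36 36 36.  K' ⊕ opad = 12 ec de cb 5c 5c 5c.
Inner input = (K'⊕ipad) ∥ m = 78 86 b4 a1 36 36 36 ∥ 10.
Inner hash: even-index sum = 408 mod 256 = 152; odd-index sum = 365 mod 256 = 109 → 98 6d.
Outer input = (K'⊕opad) ∥ inner = 12 ec de cb 5c 5c 5c ∥ 98 6d.
Outer hash (tag): even-index sum = 533 mod 256 = 21; odd-index sum = 683 mod 256 = 171 → 15 ab.

15ab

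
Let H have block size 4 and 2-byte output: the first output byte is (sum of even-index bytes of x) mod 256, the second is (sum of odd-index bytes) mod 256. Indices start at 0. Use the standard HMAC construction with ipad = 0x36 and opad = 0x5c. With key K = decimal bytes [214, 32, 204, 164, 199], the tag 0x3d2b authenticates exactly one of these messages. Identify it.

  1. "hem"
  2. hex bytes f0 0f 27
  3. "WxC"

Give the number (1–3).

2

Key decimal bytes [214, 32, 204, 164, 199] = d6 20 cc a4 c7 is 5 bytes > B = 4, so hash it first: H(key) = 69 c4, then zero-pad to 4 bytes: K' = 69 c4 00 00.
K' ⊕ ipad = 5f f2 36 36; K' ⊕ opad = 35 98 5c 5c.
m1: inner = H(5f f2 36 36 68 65 6d) = 6a 8d; tag = H(35 98 5c 5c 6a 8d) = fb81
m2: inner = H(5f f2 36 36 f0 0f 27) = ac 37; tag = H(35 98 5c 5c ac 37) = 3d2b ← matches
m3: inner = H(5f f2 36 36 57 78 43) = 2f a0; tag = H(35 98 5c 5c 2f a0) = c094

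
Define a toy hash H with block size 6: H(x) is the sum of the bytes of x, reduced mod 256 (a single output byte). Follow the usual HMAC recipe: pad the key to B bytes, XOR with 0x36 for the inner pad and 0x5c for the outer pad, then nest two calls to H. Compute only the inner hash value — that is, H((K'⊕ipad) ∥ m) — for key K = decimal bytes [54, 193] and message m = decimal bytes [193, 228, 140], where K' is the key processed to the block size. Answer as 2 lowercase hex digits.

Key decimal bytes [54, 193] = 36 c1 is 2 bytes ≤ B = 6; zero-pad to 6 bytes: K' = 36 c1 00 00 00 00.
K' ⊕ ipad = 00 f7 36 36 36 36.
Inner input = 00 f7 36 36 36 36 ∥ c1 e4 8c.
Inner hash: sum = 0+247+54+54+54+54+193+228+140 = 1024; mod 256 = 0 → 00.

00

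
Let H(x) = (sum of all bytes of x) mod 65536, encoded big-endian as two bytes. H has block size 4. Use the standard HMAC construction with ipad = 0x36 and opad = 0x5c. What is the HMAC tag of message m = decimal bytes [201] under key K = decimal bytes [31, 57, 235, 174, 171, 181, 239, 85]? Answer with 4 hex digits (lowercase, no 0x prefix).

01e5

Key decimal bytes [31, 57, 235, 174, 171, 181, 239, 85] = 1f 39 eb ae ab b5 ef 55 is 8 bytes > B = 4, so hash it first: H(key) = 04 95, then zero-pad to 4 bytes: K' = 04 95 00 00.
K' ⊕ ipad = 32 a3 36 36.  K' ⊕ opad = 58 c9 5c 5c.
Inner input = (K'⊕ipad) ∥ m = 32 a3 36 36 ∥ c9.
Inner hash: sum = 50+163+54+54+201 = 522 → 02 0a.
Outer input = (K'⊕opad) ∥ inner = 58 c9 5c 5c ∥ 02 0a.
Outer hash (tag): sum = 88+201+92+92+2+10 = 485 → 01 e5.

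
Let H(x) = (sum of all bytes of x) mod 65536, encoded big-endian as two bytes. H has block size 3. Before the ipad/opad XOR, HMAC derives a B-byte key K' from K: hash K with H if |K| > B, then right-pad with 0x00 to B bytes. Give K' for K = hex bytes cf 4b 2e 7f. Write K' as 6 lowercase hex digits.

|K| = 4 > B = 3, so first hash the key.
H(K): sum = 207+75+46+127 = 455 → 01 c7.
Zero-pad H(K) = 01 c7 to 3 bytes: K' = 01 c7 00.

01c700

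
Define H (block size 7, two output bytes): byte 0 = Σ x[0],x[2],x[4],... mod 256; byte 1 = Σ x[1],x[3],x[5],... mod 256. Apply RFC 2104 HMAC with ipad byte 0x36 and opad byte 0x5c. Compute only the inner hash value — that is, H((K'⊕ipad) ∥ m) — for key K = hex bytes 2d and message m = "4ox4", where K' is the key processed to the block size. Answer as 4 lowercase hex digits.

Key hex bytes 2d is 1 byte ≤ B = 7; zero-pad to 7 bytes: K' = 2d 00 00 00 00 00 00.
K' ⊕ ipad = 1b 36 36 36 36 36 36.
Inner input = 1b 36 36 36 36 36 36 ∥ 34 6f 78 34.
Inner hash: even-index sum = 352 mod 256 = 96; odd-index sum = 334 mod 256 = 78 → 60 4e.

604e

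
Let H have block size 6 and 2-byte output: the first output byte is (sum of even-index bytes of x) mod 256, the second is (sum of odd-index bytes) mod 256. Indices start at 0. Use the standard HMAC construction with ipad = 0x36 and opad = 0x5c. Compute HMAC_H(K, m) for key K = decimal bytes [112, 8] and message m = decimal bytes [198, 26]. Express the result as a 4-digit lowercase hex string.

Key decimal bytes [112, 8] = 70 08 is 2 bytes ≤ B = 6; zero-pad to 6 bytes: K' = 70 08 00 00 00 00.
K' ⊕ ipad = 46 3e 36 36 36 36.  K' ⊕ opad = 2c 54 5c 5c 5c 5c.
Inner input = (K'⊕ipad) ∥ m = 46 3e 36 36 36 36 ∥ c6 1a.
Inner hash: even-index sum = 376 mod 256 = 120; odd-index sum = 196 mod 256 = 196 → 78 c4.
Outer input = (K'⊕opad) ∥ inner = 2c 54 5c 5c 5c 5c ∥ 78 c4.
Outer hash (tag): even-index sum = 348 mod 256 = 92; odd-index sum = 464 mod 256 = 208 → 5c d0.

5cd0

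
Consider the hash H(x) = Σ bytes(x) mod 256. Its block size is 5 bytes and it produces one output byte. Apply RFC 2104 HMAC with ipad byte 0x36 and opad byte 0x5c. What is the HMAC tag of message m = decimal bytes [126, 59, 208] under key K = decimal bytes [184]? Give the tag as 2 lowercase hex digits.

43

Key decimal bytes [184] = b8 is 1 byte ≤ B = 5; zero-pad to 5 bytes: K' = b8 00 00 00 00.
K' ⊕ ipad = 8e 36 36 36 36.  K' ⊕ opad = e4 5c 5c 5c 5c.
Inner input = (K'⊕ipad) ∥ m = 8e 36 36 36 36 ∥ 7e 3b d0.
Inner hash: sum = 142+54+54+54+54+126+59+208 = 751; mod 256 = 239 → ef.
Outer input = (K'⊕opad) ∥ inner = e4 5c 5c 5c 5c ∥ ef.
Outer hash (tag): sum = 228+92+92+92+92+239 = 835; mod 256 = 67 → 43.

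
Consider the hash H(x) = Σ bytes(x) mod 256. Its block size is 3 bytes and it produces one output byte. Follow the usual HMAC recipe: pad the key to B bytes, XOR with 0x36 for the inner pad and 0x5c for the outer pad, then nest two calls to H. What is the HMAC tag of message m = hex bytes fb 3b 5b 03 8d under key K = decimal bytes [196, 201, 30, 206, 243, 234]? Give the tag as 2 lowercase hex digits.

af

Key decimal bytes [196, 201, 30, 206, 243, 234] = c4 c9 1e ce f3 ea is 6 bytes > B = 3, so hash it first: H(key) = 56, then zero-pad to 3 bytes: K' = 56 00 00.
K' ⊕ ipad = 60 36 36.  K' ⊕ opad = 0a 5c 5c.
Inner input = (K'⊕ipad) ∥ m = 60 36 36 ∥ fb 3b 5b 03 8d.
Inner hash: sum = 96+54+54+251+59+91+3+141 = 749; mod 256 = 237 → ed.
Outer input = (K'⊕opad) ∥ inner = 0a 5c 5c ∥ ed.
Outer hash (tag): sum = 10+92+92+237 = 431; mod 256 = 175 → af.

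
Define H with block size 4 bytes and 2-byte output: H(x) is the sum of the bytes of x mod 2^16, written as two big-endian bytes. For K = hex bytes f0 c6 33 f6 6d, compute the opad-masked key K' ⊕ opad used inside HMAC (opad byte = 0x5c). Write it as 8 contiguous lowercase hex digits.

5f105c5c

Key hex bytes f0 c6 33 f6 6d is 5 bytes > B = 4, so hash it first: H(key) = 03 4c, then zero-pad to 4 bytes: K' = 03 4c 00 00.
XOR each byte with 0x5c: 03⊕5c=5f, 4c⊕5c=10, 00⊕5c=5c, 00⊕5c=5c.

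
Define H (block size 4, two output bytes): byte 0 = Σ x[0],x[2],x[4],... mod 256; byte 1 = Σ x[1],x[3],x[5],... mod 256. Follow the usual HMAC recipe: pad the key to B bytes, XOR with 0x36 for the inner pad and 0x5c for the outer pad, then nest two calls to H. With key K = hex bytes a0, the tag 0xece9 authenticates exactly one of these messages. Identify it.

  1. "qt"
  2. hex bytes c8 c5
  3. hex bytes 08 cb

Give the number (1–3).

Key hex bytes a0 is 1 byte ≤ B = 4; zero-pad to 4 bytes: K' = a0 00 00 00.
K' ⊕ ipad = 96 36 36 36; K' ⊕ opad = fc 5c 5c 5c.
m1: inner = H(96 36 36 36 71 74) = 3d e0; tag = H(fc 5c 5c 5c 3d e0) = 9598
m2: inner = H(96 36 36 36 c8 c5) = 94 31; tag = H(fc 5c 5c 5c 94 31) = ece9 ← matches
m3: inner = H(96 36 36 36 08 cb) = d4 37; tag = H(fc 5c 5c 5c d4 37) = 2cef

2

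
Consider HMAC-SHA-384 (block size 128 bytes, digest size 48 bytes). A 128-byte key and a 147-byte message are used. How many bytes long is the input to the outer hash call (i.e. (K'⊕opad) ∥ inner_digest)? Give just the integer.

176

Key is 128 ≤ 128 bytes, zero-padded: |K'| = 128.
Outer input = (K'⊕opad) ∥ H(inner) → 128 + 48 = 176 bytes.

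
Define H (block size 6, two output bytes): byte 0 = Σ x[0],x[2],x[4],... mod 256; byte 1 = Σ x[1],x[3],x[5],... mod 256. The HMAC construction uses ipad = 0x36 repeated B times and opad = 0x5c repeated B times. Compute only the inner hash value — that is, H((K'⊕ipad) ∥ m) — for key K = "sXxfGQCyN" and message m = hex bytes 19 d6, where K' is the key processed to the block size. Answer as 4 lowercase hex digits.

7a00

Key "sXxfGQCyN" = 73 58 78 66 47 51 43 79 4e is 9 bytes > B = 6, so hash it first: H(key) = c3 88, then zero-pad to 6 bytes: K' = c3 88 00 00 00 00.
K' ⊕ ipad = f5 be 36 36 36 36.
Inner input = f5 be 36 36 36 36 ∥ 19 d6.
Inner hash: even-index sum = 378 mod 256 = 122; odd-index sum = 512 mod 256 = 0 → 7a 00.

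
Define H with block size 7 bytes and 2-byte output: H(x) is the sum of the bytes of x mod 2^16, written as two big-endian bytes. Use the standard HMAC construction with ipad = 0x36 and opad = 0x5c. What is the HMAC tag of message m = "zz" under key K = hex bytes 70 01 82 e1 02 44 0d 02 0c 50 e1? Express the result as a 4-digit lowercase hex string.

02ee

Key hex bytes 70 01 82 e1 02 44 0d 02 0c 50 e1 is 11 bytes > B = 7, so hash it first: H(key) = 03 66, then zero-pad to 7 bytes: K' = 03 66 00 00 00 00 00.
K' ⊕ ipad = 35 50 36 36 36 36 36.  K' ⊕ opad = 5f 3a 5c 5c 5c 5c 5c.
Inner input = (K'⊕ipad) ∥ m = 35 50 36 36 36 36 36 ∥ 7a 7a.
Inner hash: sum = 53+80+54+54+54+54+54+122+122 = 647 → 02 87.
Outer input = (K'⊕opad) ∥ inner = 5f 3a 5c 5c 5c 5c 5c ∥ 02 87.
Outer hash (tag): sum = 95+58+92+92+92+92+92+2+135 = 750 → 02 ee.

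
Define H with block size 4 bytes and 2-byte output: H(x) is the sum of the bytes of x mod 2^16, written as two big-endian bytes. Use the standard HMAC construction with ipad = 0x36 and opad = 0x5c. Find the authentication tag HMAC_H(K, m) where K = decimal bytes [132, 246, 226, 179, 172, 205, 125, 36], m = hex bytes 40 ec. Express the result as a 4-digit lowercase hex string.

0271

Key decimal bytes [132, 246, 226, 179, 172, 205, 125, 36] = 84 f6 e2 b3 ac cd 7d 24 is 8 bytes > B = 4, so hash it first: H(key) = 05 29, then zero-pad to 4 bytes: K' = 05 29 00 00.
K' ⊕ ipad = 33 1f 36 36.  K' ⊕ opad = 59 75 5c 5c.
Inner input = (K'⊕ipad) ∥ m = 33 1f 36 36 ∥ 40 ec.
Inner hash: sum = 51+31+54+54+64+236 = 490 → 01 ea.
Outer input = (K'⊕opad) ∥ inner = 59 75 5c 5c ∥ 01 ea.
Outer hash (tag): sum = 89+117+92+92+1+234 = 625 → 02 71.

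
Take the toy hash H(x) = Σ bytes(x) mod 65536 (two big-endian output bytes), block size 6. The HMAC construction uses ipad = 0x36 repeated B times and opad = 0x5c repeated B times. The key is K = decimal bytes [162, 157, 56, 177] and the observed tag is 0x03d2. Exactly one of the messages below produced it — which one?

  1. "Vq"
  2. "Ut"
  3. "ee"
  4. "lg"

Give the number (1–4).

Key decimal bytes [162, 157, 56, 177] = a2 9d 38 b1 is 4 bytes ≤ B = 6; zero-pad to 6 bytes: K' = a2 9d 38 b1 00 00.
K' ⊕ ipad = 94 ab 0e 87 36 36; K' ⊕ opad = fe c1 64 ed 5c 5c.
m1: inner = H(94 ab 0e 87 36 36 56 71) = 03 07; tag = H(fe c1 64 ed 5c 5c 03 07) = 03d2 ← matches
m2: inner = H(94 ab 0e 87 36 36 55 74) = 03 09; tag = H(fe c1 64 ed 5c 5c 03 09) = 03d4
m3: inner = H(94 ab 0e 87 36 36 65 65) = 03 0a; tag = H(fe c1 64 ed 5c 5c 03 0a) = 03d5
m4: inner = H(94 ab 0e 87 36 36 6c 67) = 03 13; tag = H(fe c1 64 ed 5c 5c 03 13) = 03de

1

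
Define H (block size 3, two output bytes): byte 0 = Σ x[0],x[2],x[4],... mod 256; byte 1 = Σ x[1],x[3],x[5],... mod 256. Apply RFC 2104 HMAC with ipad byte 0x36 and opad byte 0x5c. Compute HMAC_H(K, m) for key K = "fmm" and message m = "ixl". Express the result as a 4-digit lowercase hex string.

9b54

Key "fmm" = 66 6d 6d is exactly B = 3 bytes: K' = 66 6d 6d.
K' ⊕ ipad = 50 5b 5b.  K' ⊕ opad = 3a 31 31.
Inner input = (K'⊕ipad) ∥ m = 50 5b 5b ∥ 69 78 6c.
Inner hash: even-index sum = 291 mod 256 = 35; odd-index sum = 304 mod 256 = 48 → 23 30.
Outer input = (K'⊕opad) ∥ inner = 3a 31 31 ∥ 23 30.
Outer hash (tag): even-index sum = 155 mod 256 = 155; odd-index sum = 84 mod 256 = 84 → 9b 54.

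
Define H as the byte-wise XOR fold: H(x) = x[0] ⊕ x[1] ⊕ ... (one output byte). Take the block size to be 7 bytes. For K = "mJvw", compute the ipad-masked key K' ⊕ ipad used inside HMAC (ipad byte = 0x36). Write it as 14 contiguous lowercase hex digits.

5b7c4041363636

Key "mJvw" = 6d 4a 76 77 is 4 bytes ≤ B = 7; zero-pad to 7 bytes: K' = 6d 4a 76 77 00 00 00.
XOR each byte with 0x36: 6d⊕36=5b, 4a⊕36=7c, 76⊕36=40, 77⊕36=41, 00⊕36=36, 00⊕36=36, 00⊕36=36.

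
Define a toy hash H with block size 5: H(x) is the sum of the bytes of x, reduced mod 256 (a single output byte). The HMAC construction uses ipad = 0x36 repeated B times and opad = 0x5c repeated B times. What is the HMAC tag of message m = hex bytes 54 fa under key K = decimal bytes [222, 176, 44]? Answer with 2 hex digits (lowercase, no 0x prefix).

d8

Key decimal bytes [222, 176, 44] = de b0 2c is 3 bytes ≤ B = 5; zero-pad to 5 bytes: K' = de b0 2c 00 00.
K' ⊕ ipad = e8 86 1a 36 36.  K' ⊕ opad = 82 ec 70 5c 5c.
Inner input = (K'⊕ipad) ∥ m = e8 86 1a 36 36 ∥ 54 fa.
Inner hash: sum = 232+134+26+54+54+84+250 = 834; mod 256 = 66 → 42.
Outer input = (K'⊕opad) ∥ inner = 82 ec 70 5c 5c ∥ 42.
Outer hash (tag): sum = 130+236+112+92+92+66 = 728; mod 256 = 216 → d8.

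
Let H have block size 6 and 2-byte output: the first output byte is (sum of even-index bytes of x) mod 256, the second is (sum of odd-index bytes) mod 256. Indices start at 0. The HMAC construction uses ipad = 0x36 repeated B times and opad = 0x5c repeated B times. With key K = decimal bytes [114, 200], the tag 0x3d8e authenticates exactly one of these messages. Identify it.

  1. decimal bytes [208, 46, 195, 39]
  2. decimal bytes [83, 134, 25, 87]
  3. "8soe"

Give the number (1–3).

3

Key decimal bytes [114, 200] = 72 c8 is 2 bytes ≤ B = 6; zero-pad to 6 bytes: K' = 72 c8 00 00 00 00.
K' ⊕ ipad = 44 fe 36 36 36 36; K' ⊕ opad = 2e 94 5c 5c 5c 5c.
m1: inner = H(44 fe 36 36 36 36 d0 2e c3 27) = 43 bf; tag = H(2e 94 5c 5c 5c 5c 43 bf) = 290b
m2: inner = H(44 fe 36 36 36 36 53 86 19 57) = 1c 47; tag = H(2e 94 5c 5c 5c 5c 1c 47) = 0293
m3: inner = H(44 fe 36 36 36 36 38 73 6f 65) = 57 42; tag = H(2e 94 5c 5c 5c 5c 57 42) = 3d8e ← matches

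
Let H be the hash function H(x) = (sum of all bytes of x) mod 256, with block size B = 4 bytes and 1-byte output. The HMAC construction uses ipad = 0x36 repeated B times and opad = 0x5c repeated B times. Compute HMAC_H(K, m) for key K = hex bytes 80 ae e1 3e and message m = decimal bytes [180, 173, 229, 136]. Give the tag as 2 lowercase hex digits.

Key hex bytes 80 ae e1 3e is exactly B = 4 bytes: K' = 80 ae e1 3e.
K' ⊕ ipad = b6 98 d7 08.  K' ⊕ opad = dc f2 bd 62.
Inner input = (K'⊕ipad) ∥ m = b6 98 d7 08 ∥ b4 ad e5 88.
Inner hash: sum = 182+152+215+8+180+173+229+136 = 1275; mod 256 = 251 → fb.
Outer input = (K'⊕opad) ∥ inner = dc f2 bd 62 ∥ fb.
Outer hash (tag): sum = 220+242+189+98+251 = 1000; mod 256 = 232 → e8.

e8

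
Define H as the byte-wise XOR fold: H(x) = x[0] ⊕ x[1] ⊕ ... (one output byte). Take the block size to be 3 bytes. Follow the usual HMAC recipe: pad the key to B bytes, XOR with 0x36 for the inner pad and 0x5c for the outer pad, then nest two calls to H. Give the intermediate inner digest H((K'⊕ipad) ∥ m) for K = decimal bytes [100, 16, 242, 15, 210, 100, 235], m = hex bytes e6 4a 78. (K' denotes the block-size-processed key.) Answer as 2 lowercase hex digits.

Key decimal bytes [100, 16, 242, 15, 210, 100, 235] = 64 10 f2 0f d2 64 eb is 7 bytes > B = 3, so hash it first: H(key) = d4, then zero-pad to 3 bytes: K' = d4 00 00.
K' ⊕ ipad = e2 36 36.
Inner input = e2 36 36 ∥ e6 4a 78.
Inner hash: XOR e2⊕36⊕36⊕e6⊕4a⊕78 = 36.

36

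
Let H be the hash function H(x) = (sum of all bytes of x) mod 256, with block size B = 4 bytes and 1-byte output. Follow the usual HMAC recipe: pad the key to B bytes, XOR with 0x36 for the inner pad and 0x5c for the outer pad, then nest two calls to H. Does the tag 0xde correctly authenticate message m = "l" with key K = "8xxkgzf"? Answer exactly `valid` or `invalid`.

Key "8xxkgzf" = 38 78 78 6b 67 7a 66 is 7 bytes > B = 4, so hash it first: H(key) = da, then zero-pad to 4 bytes: K' = da 00 00 00.
K' ⊕ ipad = ec 36 36 36; K' ⊕ opad = 86 5c 5c 5c.
Inner hash: sum = 236+54+54+54+108 = 506; mod 256 = 250 → fa.
Outer hash (recomputed tag): sum = 134+92+92+92+250 = 660; mod 256 = 148 → 94.
Recomputed tag = 94; claimed = de → mismatch.

invalid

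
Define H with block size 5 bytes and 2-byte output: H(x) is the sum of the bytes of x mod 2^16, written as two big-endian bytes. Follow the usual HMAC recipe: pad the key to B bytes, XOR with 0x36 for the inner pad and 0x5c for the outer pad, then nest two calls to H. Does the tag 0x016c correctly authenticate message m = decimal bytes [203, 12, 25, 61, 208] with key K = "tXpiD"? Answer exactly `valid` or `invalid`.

valid

Key "tXpiD" = 74 58 70 69 44 is exactly B = 5 bytes: K' = 74 58 70 69 44.
K' ⊕ ipad = 42 6e 46 5f 72; K' ⊕ opad = 28 04 2c 35 18.
Inner hash: sum = 66+110+70+95+114+203+12+25+61+208 = 964 → 03 c4.
Outer hash (recomputed tag): sum = 40+4+44+53+24+3+196 = 364 → 01 6c.
Recomputed tag = 016c; claimed = 016c → match.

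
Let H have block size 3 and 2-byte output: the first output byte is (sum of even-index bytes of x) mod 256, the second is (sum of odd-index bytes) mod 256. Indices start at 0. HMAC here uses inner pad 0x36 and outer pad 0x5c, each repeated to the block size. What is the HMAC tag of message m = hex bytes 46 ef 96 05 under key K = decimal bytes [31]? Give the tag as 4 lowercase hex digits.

b1af

Key decimal bytes [31] = 1f is 1 byte ≤ B = 3; zero-pad to 3 bytes: K' = 1f 00 00.
K' ⊕ ipad = 29 36 36.  K' ⊕ opad = 43 5c 5c.
Inner input = (K'⊕ipad) ∥ m = 29 36 36 ∥ 46 ef 96 05.
Inner hash: even-index sum = 339 mod 256 = 83; odd-index sum = 274 mod 256 = 18 → 53 12.
Outer input = (K'⊕opad) ∥ inner = 43 5c 5c ∥ 53 12.
Outer hash (tag): even-index sum = 177 mod 256 = 177; odd-index sum = 175 mod 256 = 175 → b1 af.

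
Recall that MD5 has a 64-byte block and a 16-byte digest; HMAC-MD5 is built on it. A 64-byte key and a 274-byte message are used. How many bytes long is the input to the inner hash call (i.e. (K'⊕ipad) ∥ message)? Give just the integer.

338

Key is 64 ≤ 64 bytes, zero-padded: |K'| = 64.
Inner input = (K'⊕ipad) ∥ m → 64 + 274 = 338 bytes.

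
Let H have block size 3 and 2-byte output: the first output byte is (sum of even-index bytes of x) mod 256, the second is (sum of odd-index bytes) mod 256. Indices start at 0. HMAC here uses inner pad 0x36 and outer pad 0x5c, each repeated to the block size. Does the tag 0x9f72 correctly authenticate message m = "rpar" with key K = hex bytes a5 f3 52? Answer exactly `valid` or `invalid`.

invalid

Key hex bytes a5 f3 52 is exactly B = 3 bytes: K' = a5 f3 52.
K' ⊕ ipad = 93 c5 64; K' ⊕ opad = f9 af 0e.
Inner hash: even-index sum = 473 mod 256 = 217; odd-index sum = 408 mod 256 = 152 → d9 98.
Outer hash (recomputed tag): even-index sum = 415 mod 256 = 159; odd-index sum = 392 mod 256 = 136 → 9f 88.
Recomputed tag = 9f88; claimed = 9f72 → mismatch.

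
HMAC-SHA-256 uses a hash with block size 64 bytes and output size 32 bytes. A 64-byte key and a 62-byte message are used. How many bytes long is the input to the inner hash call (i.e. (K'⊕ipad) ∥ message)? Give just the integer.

Key is 64 ≤ 64 bytes, zero-padded: |K'| = 64.
Inner input = (K'⊕ipad) ∥ m → 64 + 62 = 126 bytes.

126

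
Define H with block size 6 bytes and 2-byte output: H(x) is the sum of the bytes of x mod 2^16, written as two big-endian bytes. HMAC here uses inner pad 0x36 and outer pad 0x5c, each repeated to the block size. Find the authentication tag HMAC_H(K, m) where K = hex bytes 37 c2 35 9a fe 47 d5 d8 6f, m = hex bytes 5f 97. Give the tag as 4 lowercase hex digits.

0260

Key hex bytes 37 c2 35 9a fe 47 d5 d8 6f is 9 bytes > B = 6, so hash it first: H(key) = 05 29, then zero-pad to 6 bytes: K' = 05 29 00 00 00 00.
K' ⊕ ipad = 33 1f 36 36 36 36.  K' ⊕ opad = 59 75 5c 5c 5c 5c.
Inner input = (K'⊕ipad) ∥ m = 33 1f 36 36 36 36 ∥ 5f 97.
Inner hash: sum = 51+31+54+54+54+54+95+151 = 544 → 02 20.
Outer input = (K'⊕opad) ∥ inner = 59 75 5c 5c 5c 5c ∥ 02 20.
Outer hash (tag): sum = 89+117+92+92+92+92+2+32 = 608 → 02 60.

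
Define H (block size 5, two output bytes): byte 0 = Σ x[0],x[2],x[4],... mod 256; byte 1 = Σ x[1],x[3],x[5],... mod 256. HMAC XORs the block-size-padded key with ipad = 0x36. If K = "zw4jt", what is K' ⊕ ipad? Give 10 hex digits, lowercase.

4c41025c42

Key "zw4jt" = 7a 77 34 6a 74 is exactly B = 5 bytes: K' = 7a 77 34 6a 74.
XOR each byte with 0x36: 7a⊕36=4c, 77⊕36=41, 34⊕36=02, 6a⊕36=5c, 74⊕36=42.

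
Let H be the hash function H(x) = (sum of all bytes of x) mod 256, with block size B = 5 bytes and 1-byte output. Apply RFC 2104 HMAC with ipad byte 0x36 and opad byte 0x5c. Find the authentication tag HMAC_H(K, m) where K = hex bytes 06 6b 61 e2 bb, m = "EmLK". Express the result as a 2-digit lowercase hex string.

Key hex bytes 06 6b 61 e2 bb is exactly B = 5 bytes: K' = 06 6b 61 e2 bb.
K' ⊕ ipad = 30 5d 57 d4 8d.  K' ⊕ opad = 5a 37 3d be e7.
Inner input = (K'⊕ipad) ∥ m = 30 5d 57 d4 8d ∥ 45 6d 4c 4b.
Inner hash: sum = 48+93+87+212+141+69+109+76+75 = 910; mod 256 = 142 → 8e.
Outer input = (K'⊕opad) ∥ inner = 5a 37 3d be e7 ∥ 8e.
Outer hash (tag): sum = 90+55+61+190+231+142 = 769; mod 256 = 1 → 01.

01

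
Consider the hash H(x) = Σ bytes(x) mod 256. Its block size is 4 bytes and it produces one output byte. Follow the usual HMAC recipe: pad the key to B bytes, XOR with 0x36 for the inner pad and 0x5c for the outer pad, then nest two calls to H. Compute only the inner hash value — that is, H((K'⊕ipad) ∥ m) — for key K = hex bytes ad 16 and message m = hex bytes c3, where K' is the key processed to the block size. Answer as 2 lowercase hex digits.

Key hex bytes ad 16 is 2 bytes ≤ B = 4; zero-pad to 4 bytes: K' = ad 16 00 00.
K' ⊕ ipad = 9b 20 36 36.
Inner input = 9b 20 36 36 ∥ c3.
Inner hash: sum = 155+32+54+54+195 = 490; mod 256 = 234 → ea.

ea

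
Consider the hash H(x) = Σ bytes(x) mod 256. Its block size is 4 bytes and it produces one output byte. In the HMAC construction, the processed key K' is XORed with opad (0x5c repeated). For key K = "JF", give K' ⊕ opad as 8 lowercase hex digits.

161a5c5c

Key "JF" = 4a 46 is 2 bytes ≤ B = 4; zero-pad to 4 bytes: K' = 4a 46 00 00.
XOR each byte with 0x5c: 4a⊕5c=16, 46⊕5c=1a, 00⊕5c=5c, 00⊕5c=5c.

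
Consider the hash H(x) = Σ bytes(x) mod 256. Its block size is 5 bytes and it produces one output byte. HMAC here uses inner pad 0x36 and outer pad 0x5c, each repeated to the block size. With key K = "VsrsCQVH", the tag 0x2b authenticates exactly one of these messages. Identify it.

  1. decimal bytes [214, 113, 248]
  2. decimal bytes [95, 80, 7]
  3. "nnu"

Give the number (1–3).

Key "VsrsCQVH" = 56 73 72 73 43 51 56 48 is 8 bytes > B = 5, so hash it first: H(key) = e0, then zero-pad to 5 bytes: K' = e0 00 00 00 00.
K' ⊕ ipad = d6 36 36 36 36; K' ⊕ opad = bc 5c 5c 5c 5c.
m1: inner = H(d6 36 36 36 36 d6 71 f8) = ed; tag = H(bc 5c 5c 5c 5c ed) = 19
m2: inner = H(d6 36 36 36 36 5f 50 07) = 64; tag = H(bc 5c 5c 5c 5c 64) = 90
m3: inner = H(d6 36 36 36 36 6e 6e 75) = ff; tag = H(bc 5c 5c 5c 5c ff) = 2b ← matches

3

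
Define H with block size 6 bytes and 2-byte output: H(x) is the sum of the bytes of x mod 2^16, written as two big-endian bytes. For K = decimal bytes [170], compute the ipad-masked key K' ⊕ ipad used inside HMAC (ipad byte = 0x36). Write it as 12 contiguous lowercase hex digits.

9c3636363636

Key decimal bytes [170] = aa is 1 byte ≤ B = 6; zero-pad to 6 bytes: K' = aa 00 00 00 00 00.
XOR each byte with 0x36: aa⊕36=9c, 00⊕36=36, 00⊕36=36, 00⊕36=36, 00⊕36=36, 00⊕36=36.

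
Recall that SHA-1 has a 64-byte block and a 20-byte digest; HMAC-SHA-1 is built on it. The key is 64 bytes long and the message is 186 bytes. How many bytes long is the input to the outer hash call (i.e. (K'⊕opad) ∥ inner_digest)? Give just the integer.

Key is 64 ≤ 64 bytes, zero-padded: |K'| = 64.
Outer input = (K'⊕opad) ∥ H(inner) → 64 + 20 = 84 bytes.

84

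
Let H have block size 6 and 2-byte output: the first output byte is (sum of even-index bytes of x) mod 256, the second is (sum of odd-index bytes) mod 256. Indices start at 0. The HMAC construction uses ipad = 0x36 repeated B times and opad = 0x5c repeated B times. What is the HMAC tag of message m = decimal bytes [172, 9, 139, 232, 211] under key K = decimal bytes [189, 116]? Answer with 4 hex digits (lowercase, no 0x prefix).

9a7f

Key decimal bytes [189, 116] = bd 74 is 2 bytes ≤ B = 6; zero-pad to 6 bytes: K' = bd 74 00 00 00 00.
K' ⊕ ipad = 8b 42 36 36 36 36.  K' ⊕ opad = e1 28 5c 5c 5c 5c.
Inner input = (K'⊕ipad) ∥ m = 8b 42 36 36 36 36 ∥ ac 09 8b e8 d3.
Inner hash: even-index sum = 769 mod 256 = 1; odd-index sum = 415 mod 256 = 159 → 01 9f.
Outer input = (K'⊕opad) ∥ inner = e1 28 5c 5c 5c 5c ∥ 01 9f.
Outer hash (tag): even-index sum = 410 mod 256 = 154; odd-index sum = 383 mod 256 = 127 → 9a 7f.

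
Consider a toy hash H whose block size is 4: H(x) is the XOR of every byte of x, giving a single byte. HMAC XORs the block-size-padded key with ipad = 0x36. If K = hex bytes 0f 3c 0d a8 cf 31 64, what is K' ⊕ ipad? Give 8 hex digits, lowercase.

Key hex bytes 0f 3c 0d a8 cf 31 64 is 7 bytes > B = 4, so hash it first: H(key) = 0c, then zero-pad to 4 bytes: K' = 0c 00 00 00.
XOR each byte with 0x36: 0c⊕36=3a, 00⊕36=36, 00⊕36=36, 00⊕36=36.

3a363636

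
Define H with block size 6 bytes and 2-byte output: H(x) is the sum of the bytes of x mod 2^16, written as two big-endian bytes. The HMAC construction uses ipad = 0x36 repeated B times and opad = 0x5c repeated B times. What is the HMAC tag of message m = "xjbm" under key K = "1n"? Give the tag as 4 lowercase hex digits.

Key "1n" = 31 6e is 2 bytes ≤ B = 6; zero-pad to 6 bytes: K' = 31 6e 00 00 00 00.
K' ⊕ ipad = 07 58 36 36 36 36.  K' ⊕ opad = 6d 32 5c 5c 5c 5c.
Inner input = (K'⊕ipad) ∥ m = 07 58 36 36 36 36 ∥ 78 6a 62 6d.
Inner hash: sum = 7+88+54+54+54+54+120+106+98+109 = 744 → 02 e8.
Outer input = (K'⊕opad) ∥ inner = 6d 32 5c 5c 5c 5c ∥ 02 e8.
Outer hash (tag): sum = 109+50+92+92+92+92+2+232 = 761 → 02 f9.

02f9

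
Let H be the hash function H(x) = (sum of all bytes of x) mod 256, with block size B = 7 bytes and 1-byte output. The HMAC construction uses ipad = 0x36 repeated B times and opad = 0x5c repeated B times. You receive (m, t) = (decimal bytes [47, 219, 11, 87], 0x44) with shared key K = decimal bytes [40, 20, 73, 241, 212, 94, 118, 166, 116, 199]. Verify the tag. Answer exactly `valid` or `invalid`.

valid

Key decimal bytes [40, 20, 73, 241, 212, 94, 118, 166, 116, 199] = 28 14 49 f1 d4 5e 76 a6 74 c7 is 10 bytes > B = 7, so hash it first: H(key) = ff, then zero-pad to 7 bytes: K' = ff 00 00 00 00 00 00.
K' ⊕ ipad = c9 36 36 36 36 36 36; K' ⊕ opad = a3 5c 5c 5c 5c 5c 5c.
Inner hash: sum = 201+54+54+54+54+54+54+47+219+11+87 = 889; mod 256 = 121 → 79.
Outer hash (recomputed tag): sum = 163+92+92+92+92+92+92+121 = 836; mod 256 = 68 → 44.
Recomputed tag = 44; claimed = 44 → match.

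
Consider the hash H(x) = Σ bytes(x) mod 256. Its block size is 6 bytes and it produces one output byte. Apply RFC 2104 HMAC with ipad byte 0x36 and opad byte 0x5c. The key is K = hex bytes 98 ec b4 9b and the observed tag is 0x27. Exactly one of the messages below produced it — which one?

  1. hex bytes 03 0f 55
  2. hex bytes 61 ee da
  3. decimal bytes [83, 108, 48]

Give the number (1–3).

2

Key hex bytes 98 ec b4 9b is 4 bytes ≤ B = 6; zero-pad to 6 bytes: K' = 98 ec b4 9b 00 00.
K' ⊕ ipad = ae da 82 ad 36 36; K' ⊕ opad = c4 b0 e8 c7 5c 5c.
m1: inner = H(ae da 82 ad 36 36 03 0f 55) = 8a; tag = H(c4 b0 e8 c7 5c 5c 8a) = 65
m2: inner = H(ae da 82 ad 36 36 61 ee da) = 4c; tag = H(c4 b0 e8 c7 5c 5c 4c) = 27 ← matches
m3: inner = H(ae da 82 ad 36 36 53 6c 30) = 12; tag = H(c4 b0 e8 c7 5c 5c 12) = ed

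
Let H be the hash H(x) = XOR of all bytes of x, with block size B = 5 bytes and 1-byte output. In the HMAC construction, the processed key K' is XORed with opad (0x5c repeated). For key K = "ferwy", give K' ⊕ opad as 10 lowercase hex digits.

3a392e2b25

Key "ferwy" = 66 65 72 77 79 is exactly B = 5 bytes: K' = 66 65 72 77 79.
XOR each byte with 0x5c: 66⊕5c=3a, 65⊕5c=39, 72⊕5c=2e, 77⊕5c=2b, 79⊕5c=25.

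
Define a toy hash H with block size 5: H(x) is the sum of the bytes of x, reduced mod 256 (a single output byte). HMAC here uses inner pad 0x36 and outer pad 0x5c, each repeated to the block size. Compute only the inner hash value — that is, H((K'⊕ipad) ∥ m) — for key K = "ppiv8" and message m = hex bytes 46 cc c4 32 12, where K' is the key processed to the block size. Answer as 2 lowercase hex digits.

53

Key "ppiv8" = 70 70 69 76 38 is exactly B = 5 bytes: K' = 70 70 69 76 38.
K' ⊕ ipad = 46 46 5f 40 0e.
Inner input = 46 46 5f 40 0e ∥ 46 cc c4 32 12.
Inner hash: sum = 70+70+95+64+14+70+204+196+50+18 = 851; mod 256 = 83 → 53.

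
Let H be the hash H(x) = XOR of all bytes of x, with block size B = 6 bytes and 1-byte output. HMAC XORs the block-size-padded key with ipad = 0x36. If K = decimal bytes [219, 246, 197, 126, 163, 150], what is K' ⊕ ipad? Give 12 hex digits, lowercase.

edc0f34895a0

Key decimal bytes [219, 246, 197, 126, 163, 150] = db f6 c5 7e a3 96 is exactly B = 6 bytes: K' = db f6 c5 7e a3 96.
XOR each byte with 0x36: db⊕36=ed, f6⊕36=c0, c5⊕36=f3, 7e⊕36=48, a3⊕36=95, 96⊕36=a0.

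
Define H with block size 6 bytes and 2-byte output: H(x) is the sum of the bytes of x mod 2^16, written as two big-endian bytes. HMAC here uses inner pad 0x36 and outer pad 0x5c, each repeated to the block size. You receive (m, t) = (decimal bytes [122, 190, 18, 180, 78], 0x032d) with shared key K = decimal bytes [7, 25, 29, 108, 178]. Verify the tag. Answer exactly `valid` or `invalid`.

invalid

Key decimal bytes [7, 25, 29, 108, 178] = 07 19 1d 6c b2 is 5 bytes ≤ B = 6; zero-pad to 6 bytes: K' = 07 19 1d 6c b2 00.
K' ⊕ ipad = 31 2f 2b 5a 84 36; K' ⊕ opad = 5b 45 41 30 ee 5c.
Inner hash: sum = 49+47+43+90+132+54+122+190+18+180+78 = 1003 → 03 eb.
Outer hash (recomputed tag): sum = 91+69+65+48+238+92+3+235 = 841 → 03 49.
Recomputed tag = 0349; claimed = 032d → mismatch.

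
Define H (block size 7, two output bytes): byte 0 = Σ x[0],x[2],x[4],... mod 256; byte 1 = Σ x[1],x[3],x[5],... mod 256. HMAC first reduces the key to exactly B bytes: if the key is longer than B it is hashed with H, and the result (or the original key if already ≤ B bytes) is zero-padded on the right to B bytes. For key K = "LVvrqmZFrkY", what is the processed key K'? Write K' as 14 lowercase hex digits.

58e60000000000

|K| = 11 > B = 7, so first hash the key.
H(K): even-index sum = 600 mod 256 = 88; odd-index sum = 486 mod 256 = 230 → 58 e6.
Zero-pad H(K) = 58 e6 to 7 bytes: K' = 58 e6 00 00 00 00 00.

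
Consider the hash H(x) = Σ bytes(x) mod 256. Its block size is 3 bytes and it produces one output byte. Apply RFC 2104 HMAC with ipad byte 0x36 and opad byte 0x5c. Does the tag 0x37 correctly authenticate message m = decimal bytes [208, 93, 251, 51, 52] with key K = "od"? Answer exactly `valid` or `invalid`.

valid

Key "od" = 6f 64 is 2 bytes ≤ B = 3; zero-pad to 3 bytes: K' = 6f 64 00.
K' ⊕ ipad = 59 52 36; K' ⊕ opad = 33 38 5c.
Inner hash: sum = 89+82+54+208+93+251+51+52 = 880; mod 256 = 112 → 70.
Outer hash (recomputed tag): sum = 51+56+92+112 = 311; mod 256 = 55 → 37.
Recomputed tag = 37; claimed = 37 → match.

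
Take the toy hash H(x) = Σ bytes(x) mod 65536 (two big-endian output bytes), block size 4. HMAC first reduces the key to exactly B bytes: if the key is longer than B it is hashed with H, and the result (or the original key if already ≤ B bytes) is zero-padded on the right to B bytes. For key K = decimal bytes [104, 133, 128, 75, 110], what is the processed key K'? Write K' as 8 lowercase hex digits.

|K| = 5 > B = 4, so first hash the key.
H(K): sum = 104+133+128+75+110 = 550 → 02 26.
Zero-pad H(K) = 02 26 to 4 bytes: K' = 02 26 00 00.

02260000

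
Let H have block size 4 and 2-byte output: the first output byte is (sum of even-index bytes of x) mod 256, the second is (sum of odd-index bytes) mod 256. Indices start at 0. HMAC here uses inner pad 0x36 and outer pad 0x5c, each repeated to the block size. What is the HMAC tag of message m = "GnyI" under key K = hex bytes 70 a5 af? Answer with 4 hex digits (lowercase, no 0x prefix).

Key hex bytes 70 a5 af is 3 bytes ≤ B = 4; zero-pad to 4 bytes: K' = 70 a5 af 00.
K' ⊕ ipad = 46 93 99 36.  K' ⊕ opad = 2c f9 f3 5c.
Inner input = (K'⊕ipad) ∥ m = 46 93 99 36 ∥ 47 6e 79 49.
Inner hash: even-index sum = 415 mod 256 = 159; odd-index sum = 384 mod 256 = 128 → 9f 80.
Outer input = (K'⊕opad) ∥ inner = 2c f9 f3 5c ∥ 9f 80.
Outer hash (tag): even-index sum = 446 mod 256 = 190; odd-index sum = 469 mod 256 = 213 → be d5.

bed5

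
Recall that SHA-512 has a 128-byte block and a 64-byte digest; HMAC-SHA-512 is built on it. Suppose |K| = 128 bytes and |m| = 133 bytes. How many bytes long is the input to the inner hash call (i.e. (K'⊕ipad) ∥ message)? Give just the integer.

Key is 128 ≤ 128 bytes, zero-padded: |K'| = 128.
Inner input = (K'⊕ipad) ∥ m → 128 + 133 = 261 bytes.

261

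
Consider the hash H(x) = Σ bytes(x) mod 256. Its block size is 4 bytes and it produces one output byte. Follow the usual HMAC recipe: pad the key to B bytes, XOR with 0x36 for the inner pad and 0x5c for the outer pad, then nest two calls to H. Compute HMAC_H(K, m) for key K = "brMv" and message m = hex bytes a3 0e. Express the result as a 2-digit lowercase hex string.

Key "brMv" = 62 72 4d 76 is exactly B = 4 bytes: K' = 62 72 4d 76.
K' ⊕ ipad = 54 44 7b 40.  K' ⊕ opad = 3e 2e 11 2a.
Inner input = (K'⊕ipad) ∥ m = 54 44 7b 40 ∥ a3 0e.
Inner hash: sum = 84+68+123+64+163+14 = 516; mod 256 = 4 → 04.
Outer input = (K'⊕opad) ∥ inner = 3e 2e 11 2a ∥ 04.
Outer hash (tag): sum = 62+46+17+42+4 = 171 → ab.

ab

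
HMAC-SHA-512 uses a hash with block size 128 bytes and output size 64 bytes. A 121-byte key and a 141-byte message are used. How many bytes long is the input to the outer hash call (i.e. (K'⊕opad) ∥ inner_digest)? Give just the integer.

192

Key is 121 ≤ 128 bytes, zero-padded: |K'| = 128.
Outer input = (K'⊕opad) ∥ H(inner) → 128 + 64 = 192 bytes.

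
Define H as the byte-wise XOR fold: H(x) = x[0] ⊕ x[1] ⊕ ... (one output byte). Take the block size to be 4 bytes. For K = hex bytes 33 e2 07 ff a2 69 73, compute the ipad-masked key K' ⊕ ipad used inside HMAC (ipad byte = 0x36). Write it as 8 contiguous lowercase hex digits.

a7363636

Key hex bytes 33 e2 07 ff a2 69 73 is 7 bytes > B = 4, so hash it first: H(key) = 91, then zero-pad to 4 bytes: K' = 91 00 00 00.
XOR each byte with 0x36: 91⊕36=a7, 00⊕36=36, 00⊕36=36, 00⊕36=36.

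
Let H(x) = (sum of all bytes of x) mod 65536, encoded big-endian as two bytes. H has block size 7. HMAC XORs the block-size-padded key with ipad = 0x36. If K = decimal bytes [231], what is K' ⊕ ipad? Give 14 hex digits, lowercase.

d1363636363636

Key decimal bytes [231] = e7 is 1 byte ≤ B = 7; zero-pad to 7 bytes: K' = e7 00 00 00 00 00 00.
XOR each byte with 0x36: e7⊕36=d1, 00⊕36=36, 00⊕36=36, 00⊕36=36, 00⊕36=36, 00⊕36=36, 00⊕36=36.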